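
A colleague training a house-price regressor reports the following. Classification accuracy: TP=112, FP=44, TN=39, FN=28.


Accuracy = (TP+TN)/(TP+TN+FP+FN)
= (112+39)/(223)
= 151/223 = 67.71%

67.71%


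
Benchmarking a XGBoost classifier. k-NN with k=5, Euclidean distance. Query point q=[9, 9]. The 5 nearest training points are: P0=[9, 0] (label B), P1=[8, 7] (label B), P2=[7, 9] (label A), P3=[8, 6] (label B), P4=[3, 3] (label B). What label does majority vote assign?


d(q,P0) = 9.0  (label B)
d(q,P1) = 2.2361  (label B)
d(q,P2) = 2.0  (label A)
d(q,P3) = 3.1623  (label B)
d(q,P4) = 8.4853  (label B)
Votes: A=1, B=4
Majority → B

B


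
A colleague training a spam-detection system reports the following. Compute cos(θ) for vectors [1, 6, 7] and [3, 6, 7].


A·B = 1·3 + 6·6 + 7·7 = 88
‖A‖ = √86 = 9.2736, ‖B‖ = √94 = 9.6954
cos = 88/(√86·√94) = 88/√8084 = 0.9787

0.9787


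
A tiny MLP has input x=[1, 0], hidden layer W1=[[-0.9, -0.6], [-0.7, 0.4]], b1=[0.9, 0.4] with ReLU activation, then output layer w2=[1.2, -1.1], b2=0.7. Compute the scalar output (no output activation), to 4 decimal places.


z1[0] = (-0.9)·(1) + (-0.6)·(0) + 0.9 = 0.0
z1[1] = (-0.7)·(1) + (0.4)·(0) + 0.4 = -0.3
h = ReLU(z1) = [0.0, 0.0]
output = (1.2)·(0.0) + (-1.1)·(0.0) + 0.7 = 0.7

0.7


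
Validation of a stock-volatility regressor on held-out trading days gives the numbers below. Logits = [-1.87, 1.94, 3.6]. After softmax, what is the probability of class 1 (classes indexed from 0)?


Exponentials: e^-1.87=0.1541, e^1.94=6.9588, e^3.6=36.5982
Sum = 43.7111
Softmax = [0.0035, 0.1592, 0.8373]
p[1] = 6.9588/43.7111 = 0.1592

0.1592


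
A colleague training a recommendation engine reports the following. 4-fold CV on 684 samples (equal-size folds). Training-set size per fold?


Fold size = 684/4 = 171
Training per fold = 684 - 171 = 513

513


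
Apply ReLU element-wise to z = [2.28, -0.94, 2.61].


ReLU(2.28) = max(0, 2.28) = 2.28
ReLU(-0.94) = max(0, -0.94) = 0.0
ReLU(2.61) = max(0, 2.61) = 2.61
result = [2.28, 0.0, 2.61]

[2.28, 0.0, 2.61]


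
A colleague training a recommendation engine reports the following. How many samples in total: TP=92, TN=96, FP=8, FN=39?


Total = TP + TN + FP + FN
= 92 + 96 + 8 + 39
= 235
(Predicted positive: 100, predicted negative: 135)

235


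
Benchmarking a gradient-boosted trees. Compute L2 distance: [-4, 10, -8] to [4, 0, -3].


d = √((-4-4)² + (10-0)² + (-8+ 3)²)
  = √(64 + 100 + 25)
  = √189 = 13.7477

13.7477


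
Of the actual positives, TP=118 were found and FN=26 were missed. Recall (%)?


Recall = TP/(TP+FN)
= 118/(118+26)
= 118/144 = 81.94%

81.94%


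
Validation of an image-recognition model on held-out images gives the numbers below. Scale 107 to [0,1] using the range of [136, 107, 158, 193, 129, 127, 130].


min=107, max=193
(107-107)/(193-107) = 0/86 = 0.0

0.0


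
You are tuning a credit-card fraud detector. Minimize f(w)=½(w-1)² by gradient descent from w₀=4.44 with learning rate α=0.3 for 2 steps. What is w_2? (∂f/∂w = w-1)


step 1: grad = 4.44-1 = 3.44; w = 4.44 - 0.3·(3.44) = 3.408
step 2: grad = 3.408-1 = 2.408; w = 3.408 - 0.3·(2.408) = 2.6856

2.6856


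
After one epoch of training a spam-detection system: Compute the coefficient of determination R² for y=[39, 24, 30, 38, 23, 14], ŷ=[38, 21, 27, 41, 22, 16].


ȳ = 28
SS_res = Σ(y-ŷ)² = 33
SS_tot = Σ(y-ȳ)² = 462
R² = 1 - SS_res/SS_tot = 1 - 0.0714 = 0.9286

0.9286


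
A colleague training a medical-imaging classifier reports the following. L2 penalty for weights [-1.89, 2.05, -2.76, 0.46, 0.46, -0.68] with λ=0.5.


‖w‖₂² = (-1.89)² + (2.05)² + (-2.76)² + (0.46)² + (0.46)² + (-0.68)²
     = 3.5721 + 4.2025 + 7.6176 + 0.2116 + 0.2116 + 0.4624
     = 16.2778
λ·‖w‖₂² = 0.5·16.2778 = 8.1389

8.1389


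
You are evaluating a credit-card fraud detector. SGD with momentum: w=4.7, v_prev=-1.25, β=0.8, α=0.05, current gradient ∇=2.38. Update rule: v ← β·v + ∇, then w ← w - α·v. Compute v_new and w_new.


v_new = 0.8·-1.25 + 2.38 = -1 + 2.38 = 1.38
w_new = 4.7 - 0.05·1.38 = 4.7 - 0.069 = 4.631

v_new=1.38, w_new=4.631


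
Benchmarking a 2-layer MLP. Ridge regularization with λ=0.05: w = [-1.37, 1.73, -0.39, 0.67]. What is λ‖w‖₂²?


‖w‖₂² = (-1.37)² + (1.73)² + (-0.39)² + (0.67)²
     = 1.8769 + 2.9929 + 0.1521 + 0.4489
     = 5.4708
λ·‖w‖₂² = 0.05·5.4708 = 0.27354

0.27354


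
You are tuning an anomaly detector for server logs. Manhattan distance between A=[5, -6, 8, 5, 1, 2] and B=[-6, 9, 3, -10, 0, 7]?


d = |5+ 6| + |-6-9| + |8-3| + |5+ 10| + |1-0| + |2-7|
  = 11 + 15 + 5 + 15 + 1 + 5
  = 52

52


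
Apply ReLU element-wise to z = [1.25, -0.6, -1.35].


ReLU(1.25) = max(0, 1.25) = 1.25
ReLU(-0.6) = max(0, -0.6) = 0.0
ReLU(-1.35) = max(0, -1.35) = 0.0
result = [1.25, 0.0, 0.0]

[1.25, 0.0, 0.0]


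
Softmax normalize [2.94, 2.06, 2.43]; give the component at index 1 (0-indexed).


Exponentials: e^2.94=18.9158, e^2.06=7.846, e^2.43=11.3589
Sum = 38.1207
Softmax = [0.4962, 0.2058, 0.298]
p[1] = 7.846/38.1207 = 0.2058

0.2058


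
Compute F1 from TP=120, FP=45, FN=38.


Precision = 120/165 = 0.7273
Recall = 120/158 = 0.7595
F1 = 2·P·R/(P+R) = 2·TP/(2·TP+FP+FN) = 240/(240+45+38) = 240/323 = 0.743

0.743


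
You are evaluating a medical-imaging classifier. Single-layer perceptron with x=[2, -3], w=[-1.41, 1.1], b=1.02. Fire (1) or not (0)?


z = (2)·(-1.41) + (-3)·(1.1) + 1.02
  = -5.1
step(z) = 0 (z<0)

0


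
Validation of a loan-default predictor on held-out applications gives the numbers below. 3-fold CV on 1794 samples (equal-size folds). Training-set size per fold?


Fold size = 1794/3 = 598
Training per fold = 1794 - 598 = 1196

1196


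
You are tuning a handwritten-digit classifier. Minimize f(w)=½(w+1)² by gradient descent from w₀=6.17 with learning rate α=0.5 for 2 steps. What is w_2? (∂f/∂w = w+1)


step 1: grad = 6.17+1 = 7.17; w = 6.17 - 0.5·(7.17) = 2.585
step 2: grad = 2.585+1 = 3.585; w = 2.585 - 0.5·(3.585) = 0.7925

0.7925


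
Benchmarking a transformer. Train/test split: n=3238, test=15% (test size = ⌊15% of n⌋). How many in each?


Test = ⌊3238·15/100⌋ = 485
Train = 3238 - 485 = 2753

Train: 2753, Test: 485


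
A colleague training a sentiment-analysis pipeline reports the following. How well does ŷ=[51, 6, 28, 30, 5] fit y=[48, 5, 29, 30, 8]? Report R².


ȳ = 24
SS_res = Σ(y-ŷ)² = 20
SS_tot = Σ(y-ȳ)² = 1254
R² = 1 - SS_res/SS_tot = 1 - 0.0159 = 0.9841

0.9841


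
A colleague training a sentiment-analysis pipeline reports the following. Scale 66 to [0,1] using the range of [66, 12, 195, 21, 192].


min=12, max=195
(66-12)/(195-12) = 54/183 = 0.2951

0.2951


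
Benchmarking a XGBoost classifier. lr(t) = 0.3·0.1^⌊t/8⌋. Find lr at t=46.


n_drops = ⌊46/8⌋ = 5
lr = 0.3·0.1^5 = 0.3·0.00001 = 0.000003

0.000003


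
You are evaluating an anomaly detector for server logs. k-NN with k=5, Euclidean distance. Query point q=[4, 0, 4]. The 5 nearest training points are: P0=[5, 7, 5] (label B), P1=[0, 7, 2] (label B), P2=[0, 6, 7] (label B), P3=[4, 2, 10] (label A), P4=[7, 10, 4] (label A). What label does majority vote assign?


d(q,P0) = 7.1414  (label B)
d(q,P1) = 8.3066  (label B)
d(q,P2) = 7.8102  (label B)
d(q,P3) = 6.3246  (label A)
d(q,P4) = 10.4403  (label A)
Votes: A=2, B=3
Majority → B

B


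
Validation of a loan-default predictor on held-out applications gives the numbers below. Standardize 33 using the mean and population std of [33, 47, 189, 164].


μ = 108.25, σ = 68.9977
z = (33 - 108.25)/68.9977 = -1.0906

-1.0906


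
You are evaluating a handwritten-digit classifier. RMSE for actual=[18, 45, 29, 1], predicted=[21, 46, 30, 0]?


MSE = 12/4 = 3
RMSE = √(12/4) = 1.7321

1.7321


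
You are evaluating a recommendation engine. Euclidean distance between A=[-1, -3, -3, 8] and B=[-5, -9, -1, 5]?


d = √((-1+ 5)² + (-3+ 9)² + (-3+ 1)² + (8-5)²)
  = √(16 + 36 + 4 + 9)
  = √65 = 8.0623

8.0623


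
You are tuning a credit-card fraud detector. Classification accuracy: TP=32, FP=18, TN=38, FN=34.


Accuracy = (TP+TN)/(TP+TN+FP+FN)
= (32+38)/(122)
= 70/122 = 57.38%

57.38%


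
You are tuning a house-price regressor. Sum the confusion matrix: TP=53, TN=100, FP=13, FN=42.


Total = TP + TN + FP + FN
= 53 + 100 + 13 + 42
= 208
(Predicted positive: 66, predicted negative: 142)

208


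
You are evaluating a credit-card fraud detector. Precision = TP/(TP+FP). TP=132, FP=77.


Precision = TP/(TP+FP)
= 132/(132+77)
= 132/209 = 63.16%

63.16%


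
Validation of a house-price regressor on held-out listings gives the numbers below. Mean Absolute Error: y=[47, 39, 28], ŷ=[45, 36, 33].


Absolute errors: |47-45|=2, |39-36|=3, |28-33|=5
Sum = 10
MAE = 10/3 = 10/3

10/3


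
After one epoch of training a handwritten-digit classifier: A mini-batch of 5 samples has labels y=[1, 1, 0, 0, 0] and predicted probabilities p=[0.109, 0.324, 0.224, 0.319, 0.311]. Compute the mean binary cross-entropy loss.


L[0] = -ln(0.109) = 2.2164
L[1] = -ln(0.324) = 1.127
L[2] = -ln(1-0.224) = -ln(0.776) = 0.2536
L[3] = -ln(1-0.319) = -ln(0.681) = 0.3842
L[4] = -ln(1-0.311) = -ln(0.689) = 0.3725
mean = (2.2164 + 1.127 + 0.2536 + 0.3842 + 0.3725)/5 = 0.8707

0.8707


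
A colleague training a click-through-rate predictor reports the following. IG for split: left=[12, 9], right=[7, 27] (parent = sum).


Parent = [19, 36], H_parent = 0.9299
H_left = 0.9852 (n=21), H_right = 0.7335 (n=34)
H_children = (21/55)·0.9852 + (34/55)·0.7335 = 0.8296
IG = 0.9299 - 0.8296 = 0.1003

0.1003


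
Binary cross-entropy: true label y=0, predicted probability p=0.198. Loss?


BCE = -[y·ln(p) + (1-y)·ln(1-p)]
= -0 - 1·ln(1-0.198)
= -ln(0.802) = 0.2206

0.2206


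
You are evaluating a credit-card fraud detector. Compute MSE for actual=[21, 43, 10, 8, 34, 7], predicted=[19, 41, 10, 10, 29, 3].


Squared errors: (21-19)²=4, (43-41)²=4, (10-10)²=0, (8-10)²=4, (34-29)²=25, (7-3)²=16
Sum = 53
MSE = 53/6 = 53/6

53/6


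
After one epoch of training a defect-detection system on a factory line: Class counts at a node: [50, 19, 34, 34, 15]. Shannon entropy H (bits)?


Probabilities: [50/152, 19/152, 34/152, 34/152, 15/152] ≈ [0.3289, 0.125, 0.2237, 0.2237, 0.0987]
H = -((50/152)·log₂(50/152) + (19/152)·log₂(19/152) + (34/152)·log₂(34/152) + (34/152)·log₂(34/152) + (15/152)·log₂(15/152))
  = 2.1989 bits

2.1989 bits


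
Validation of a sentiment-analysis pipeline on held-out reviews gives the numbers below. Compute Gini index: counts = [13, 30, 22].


Probabilities: [13/65, 30/65, 22/65] ≈ [0.2, 0.4615, 0.3385]
Σpᵢ² = (169 + 900 + 484)/65² = 1553/4225
Gini = 1 - Σpᵢ² = 1 - 1553/4225 = 0.6324

0.6324


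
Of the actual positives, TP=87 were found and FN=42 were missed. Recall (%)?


Recall = TP/(TP+FN)
= 87/(87+42)
= 87/129 = 67.44%

67.44%


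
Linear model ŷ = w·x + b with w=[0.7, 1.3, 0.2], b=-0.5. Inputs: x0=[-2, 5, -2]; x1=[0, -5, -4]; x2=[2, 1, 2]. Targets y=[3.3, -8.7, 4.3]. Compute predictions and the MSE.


ŷ0 = (0.7)·(-2) + (1.3)·(5) + (0.2)·(-2) - 0.5 = 4.2
ŷ1 = (0.7)·(0) + (1.3)·(-5) + (0.2)·(-4) - 0.5 = -7.8
ŷ2 = (0.7)·(2) + (1.3)·(1) + (0.2)·(2) - 0.5 = 2.6
errors² = [0.81, 0.81, 2.89]
MSE = 4.5100/3 = 1.5033

1.5033


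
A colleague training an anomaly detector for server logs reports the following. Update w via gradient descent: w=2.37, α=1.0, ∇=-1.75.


w_new = w - α·∇
= 2.37 - 1.0·-1.75
= 2.37 + 1.75
= 4.12

4.12


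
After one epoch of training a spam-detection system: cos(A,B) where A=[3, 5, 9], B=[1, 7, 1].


A·B = 3·1 + 5·7 + 9·1 = 47
‖A‖ = √115 = 10.7238, ‖B‖ = √51 = 7.1414
cos = 47/(√115·√51) = 47/√5865 = 0.6137

0.6137


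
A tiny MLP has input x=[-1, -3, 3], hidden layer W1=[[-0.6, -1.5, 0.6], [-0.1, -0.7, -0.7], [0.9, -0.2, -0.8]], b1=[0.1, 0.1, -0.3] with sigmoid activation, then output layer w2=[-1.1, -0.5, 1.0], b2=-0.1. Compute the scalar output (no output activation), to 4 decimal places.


z1[0] = (-0.6)·(-1) + (-1.5)·(-3) + (0.6)·(3) + 0.1 = 7.0
z1[1] = (-0.1)·(-1) + (-0.7)·(-3) + (-0.7)·(3) + 0.1 = 0.2
z1[2] = (0.9)·(-1) + (-0.2)·(-3) + (-0.8)·(3) - 0.3 = -3.0
h = sigmoid(z1) = [0.9991, 0.5498, 0.0474]
output = (-1.1)·(0.9991) + (-0.5)·(0.5498) + (1.0)·(0.0474) - 0.1 = -1.4265

-1.4265


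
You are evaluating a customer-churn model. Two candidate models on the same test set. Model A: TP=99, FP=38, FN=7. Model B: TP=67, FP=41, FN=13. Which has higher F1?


Model A: P=99/137=0.7226, R=99/106=0.934, F1=2PR/(P+R)=2TP/(2TP+FP+FN)=198/243=0.8148
Model B: P=67/108=0.6204, R=67/80=0.8375, F1=2PR/(P+R)=2TP/(2TP+FP+FN)=134/188=0.7128
0.8148 > 0.7128 → Model A

Model A


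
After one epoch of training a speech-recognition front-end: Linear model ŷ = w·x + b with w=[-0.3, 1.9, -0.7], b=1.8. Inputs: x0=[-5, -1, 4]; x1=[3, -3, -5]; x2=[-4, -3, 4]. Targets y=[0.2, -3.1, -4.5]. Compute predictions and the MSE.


ŷ0 = (-0.3)·(-5) + (1.9)·(-1) + (-0.7)·(4) + 1.8 = -1.4
ŷ1 = (-0.3)·(3) + (1.9)·(-3) + (-0.7)·(-5) + 1.8 = -1.3
ŷ2 = (-0.3)·(-4) + (1.9)·(-3) + (-0.7)·(4) + 1.8 = -5.5
errors² = [2.56, 3.24, 1.0]
MSE = 6.8000/3 = 2.2667

2.2667


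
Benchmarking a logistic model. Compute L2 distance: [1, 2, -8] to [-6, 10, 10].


d = √((1+ 6)² + (2-10)² + (-8-10)²)
  = √(49 + 64 + 324)
  = √437 = 20.9045

20.9045


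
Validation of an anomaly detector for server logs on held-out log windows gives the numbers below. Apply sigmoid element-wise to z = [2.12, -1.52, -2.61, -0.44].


σ(2.12) = 1/(1+e^-2.12) = 0.8928
σ(-1.52) = 1/(1+e^1.52) = 0.1795
σ(-2.61) = 1/(1+e^2.61) = 0.0685
σ(-0.44) = 1/(1+e^0.44) = 0.3917
result = [0.8928, 0.1795, 0.0685, 0.3917]

[0.8928, 0.1795, 0.0685, 0.3917]


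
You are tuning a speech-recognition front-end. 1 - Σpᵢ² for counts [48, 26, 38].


Probabilities: [48/112, 26/112, 38/112] ≈ [0.4286, 0.2321, 0.3393]
Σpᵢ² = (2304 + 676 + 1444)/112² = 4424/12544
Gini = 1 - Σpᵢ² = 1 - 4424/12544 = 0.6473

0.6473


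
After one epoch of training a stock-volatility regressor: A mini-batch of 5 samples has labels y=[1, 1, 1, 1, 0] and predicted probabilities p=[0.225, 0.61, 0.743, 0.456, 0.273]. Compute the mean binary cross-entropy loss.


L[0] = -ln(0.225) = 1.4917
L[1] = -ln(0.61) = 0.4943
L[2] = -ln(0.743) = 0.2971
L[3] = -ln(0.456) = 0.7853
L[4] = -ln(1-0.273) = -ln(0.727) = 0.3188
mean = (1.4917 + 0.4943 + 0.2971 + 0.7853 + 0.3188)/5 = 0.6774

0.6774


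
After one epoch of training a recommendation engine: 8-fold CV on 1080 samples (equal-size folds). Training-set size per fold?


Fold size = 1080/8 = 135
Training per fold = 1080 - 135 = 945

945


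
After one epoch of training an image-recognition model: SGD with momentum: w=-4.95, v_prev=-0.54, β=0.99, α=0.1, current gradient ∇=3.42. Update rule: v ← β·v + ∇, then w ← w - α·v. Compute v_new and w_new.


v_new = 0.99·-0.54 + 3.42 = -0.5346 + 3.42 = 2.8854
w_new = -4.95 - 0.1·2.8854 = -4.95 - 0.28854 = -5.23854

v_new=2.8854, w_new=-5.23854


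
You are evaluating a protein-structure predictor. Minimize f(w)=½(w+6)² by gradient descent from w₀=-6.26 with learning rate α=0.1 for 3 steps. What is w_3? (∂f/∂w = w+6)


step 1: grad = -6.26+6 = -0.26; w = -6.26 - 0.1·(-0.26) = -6.234
step 2: grad = -6.234+6 = -0.234; w = -6.234 - 0.1·(-0.234) = -6.2106
step 3: grad = -6.2106+6 = -0.2106; w = -6.2106 - 0.1·(-0.2106) = -6.18954

-6.18954


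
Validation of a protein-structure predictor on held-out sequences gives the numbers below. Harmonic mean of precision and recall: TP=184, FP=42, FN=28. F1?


Precision = 184/226 = 0.8142
Recall = 184/212 = 0.8679
F1 = 2·P·R/(P+R) = 2·TP/(2·TP+FP+FN) = 368/(368+42+28) = 368/438 = 0.8402

0.8402


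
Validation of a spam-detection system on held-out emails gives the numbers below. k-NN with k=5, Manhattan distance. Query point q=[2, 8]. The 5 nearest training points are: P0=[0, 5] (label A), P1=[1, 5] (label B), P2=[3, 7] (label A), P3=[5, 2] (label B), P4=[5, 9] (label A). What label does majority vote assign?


d(q,P0) = 5  (label A)
d(q,P1) = 4  (label B)
d(q,P2) = 2  (label A)
d(q,P3) = 9  (label B)
d(q,P4) = 4  (label A)
Votes: A=3, B=2
Majority → A

A


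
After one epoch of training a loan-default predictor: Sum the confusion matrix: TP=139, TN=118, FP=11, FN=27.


Total = TP + TN + FP + FN
= 139 + 118 + 11 + 27
= 295
(Predicted positive: 150, predicted negative: 145)

295


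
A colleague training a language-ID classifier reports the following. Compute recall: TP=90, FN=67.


Recall = TP/(TP+FN)
= 90/(90+67)
= 90/157 = 57.32%

57.32%


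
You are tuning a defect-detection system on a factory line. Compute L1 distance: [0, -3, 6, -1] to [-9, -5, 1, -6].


d = |0+ 9| + |-3+ 5| + |6-1| + |-1+ 6|
  = 9 + 2 + 5 + 5
  = 21

21


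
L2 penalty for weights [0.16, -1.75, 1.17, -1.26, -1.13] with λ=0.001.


‖w‖₂² = (0.16)² + (-1.75)² + (1.17)² + (-1.26)² + (-1.13)²
     = 0.0256 + 3.0625 + 1.3689 + 1.5876 + 1.2769
     = 7.3215
λ·‖w‖₂² = 0.001·7.3215 = 0.007322

0.007322


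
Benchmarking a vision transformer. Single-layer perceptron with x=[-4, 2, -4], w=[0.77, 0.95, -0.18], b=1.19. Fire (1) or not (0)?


z = (-4)·(0.77) + (2)·(0.95) + (-4)·(-0.18) + 1.19
  = 0.73
step(z) = 1 (z≥0)

1


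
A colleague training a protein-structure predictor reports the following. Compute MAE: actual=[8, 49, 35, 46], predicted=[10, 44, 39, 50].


Absolute errors: |8-10|=2, |49-44|=5, |35-39|=4, |46-50|=4
Sum = 15
MAE = 15/4 = 15/4

15/4


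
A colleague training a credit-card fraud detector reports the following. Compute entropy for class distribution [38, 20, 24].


Probabilities: [38/82, 20/82, 24/82] ≈ [0.4634, 0.2439, 0.2927]
H = -((38/82)·log₂(38/82) + (20/82)·log₂(20/82) + (24/82)·log₂(24/82))
  = 1.5295 bits

1.5295 bits


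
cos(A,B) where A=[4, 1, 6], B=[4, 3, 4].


A·B = 4·4 + 1·3 + 6·4 = 43
‖A‖ = √53 = 7.2801, ‖B‖ = √41 = 6.4031
cos = 43/(√53·√41) = 43/√2173 = 0.9224

0.9224


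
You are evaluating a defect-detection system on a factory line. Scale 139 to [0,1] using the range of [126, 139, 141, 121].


min=121, max=141
(139-121)/(141-121) = 18/20 = 0.9

0.9


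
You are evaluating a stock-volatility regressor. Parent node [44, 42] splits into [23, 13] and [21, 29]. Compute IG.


Parent = [44, 42], H_parent = 0.9996
H_left = 0.9436 (n=36), H_right = 0.9815 (n=50)
H_children = (36/86)·0.9436 + (50/86)·0.9815 = 0.9656
IG = 0.9996 - 0.9656 = 0.034

0.034


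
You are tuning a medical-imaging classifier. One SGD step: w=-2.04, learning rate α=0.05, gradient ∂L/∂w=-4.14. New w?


w_new = w - α·∇
= -2.04 - 0.05·-4.14
= -2.04 + 0.207
= -1.833

-1.833


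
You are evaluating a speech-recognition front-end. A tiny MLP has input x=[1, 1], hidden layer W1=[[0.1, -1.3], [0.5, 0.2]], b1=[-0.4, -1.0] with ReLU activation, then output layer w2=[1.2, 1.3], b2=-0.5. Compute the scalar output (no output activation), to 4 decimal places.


z1[0] = (0.1)·(1) + (-1.3)·(1) - 0.4 = -1.6
z1[1] = (0.5)·(1) + (0.2)·(1) - 1.0 = -0.3
h = ReLU(z1) = [0.0, 0.0]
output = (1.2)·(0.0) + (1.3)·(0.0) - 0.5 = -0.5

-0.5


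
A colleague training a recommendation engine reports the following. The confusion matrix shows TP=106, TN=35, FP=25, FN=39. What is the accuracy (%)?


Accuracy = (TP+TN)/(TP+TN+FP+FN)
= (106+35)/(205)
= 141/205 = 68.78%

68.78%


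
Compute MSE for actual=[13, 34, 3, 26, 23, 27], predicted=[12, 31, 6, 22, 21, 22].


Squared errors: (13-12)²=1, (34-31)²=9, (3-6)²=9, (26-22)²=16, (23-21)²=4, (27-22)²=25
Sum = 64
MSE = 64/6 = 32/3

32/3


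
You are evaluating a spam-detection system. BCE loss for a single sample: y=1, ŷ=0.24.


BCE = -[y·ln(p) + (1-y)·ln(1-p)]
= -1·ln(0.24) - 0
= -ln(0.24) = 1.4271

1.4271


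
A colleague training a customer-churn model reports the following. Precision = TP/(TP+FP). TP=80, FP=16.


Precision = TP/(TP+FP)
= 80/(80+16)
= 80/96 = 83.33%

83.33%


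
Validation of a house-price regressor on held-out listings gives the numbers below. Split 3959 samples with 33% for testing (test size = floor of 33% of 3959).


Test = ⌊3959·33/100⌋ = 1306
Train = 3959 - 1306 = 2653

Train: 2653, Test: 1306


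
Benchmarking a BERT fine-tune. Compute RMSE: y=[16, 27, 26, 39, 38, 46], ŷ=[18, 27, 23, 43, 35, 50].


MSE = 54/6 = 9
RMSE = √(54/6) = 3.0

3.0


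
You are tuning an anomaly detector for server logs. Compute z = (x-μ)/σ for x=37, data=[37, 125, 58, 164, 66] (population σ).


μ = 90, σ = 47.1381
z = (37 - 90)/47.1381 = -1.1244

-1.1244


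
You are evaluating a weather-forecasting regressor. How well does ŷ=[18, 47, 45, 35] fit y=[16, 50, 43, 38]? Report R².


ȳ = 36.75
SS_res = Σ(y-ŷ)² = 26
SS_tot = Σ(y-ȳ)² = 646.75
R² = 1 - SS_res/SS_tot = 1 - 0.0402 = 0.9598

0.9598


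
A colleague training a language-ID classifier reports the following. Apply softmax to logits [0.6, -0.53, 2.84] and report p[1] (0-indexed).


Exponentials: e^0.6=1.8221, e^-0.53=0.5886, e^2.84=17.1158
Sum = 19.5265
Softmax = [0.0933, 0.0301, 0.8765]
p[1] = 0.5886/19.5265 = 0.0301

0.0301


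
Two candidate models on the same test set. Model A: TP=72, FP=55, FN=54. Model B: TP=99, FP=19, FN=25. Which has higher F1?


Model A: P=72/127=0.5669, R=72/126=0.5714, F1=2PR/(P+R)=2TP/(2TP+FP+FN)=144/253=0.5692
Model B: P=99/118=0.839, R=99/124=0.7984, F1=2PR/(P+R)=2TP/(2TP+FP+FN)=198/242=0.8182
0.5692 < 0.8182 → Model B

Model B


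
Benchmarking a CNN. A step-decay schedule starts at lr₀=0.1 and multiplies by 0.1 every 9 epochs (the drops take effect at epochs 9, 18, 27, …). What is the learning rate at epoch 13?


n_drops = ⌊13/9⌋ = 1
lr = 0.1·0.1^1 = 0.1·0.1 = 0.01

0.01


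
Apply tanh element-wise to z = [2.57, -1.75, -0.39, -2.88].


tanh(2.57) = 0.9884
tanh(-1.75) = -0.9414
tanh(-0.39) = -0.3714
tanh(-2.88) = -0.9937
result = [0.9884, -0.9414, -0.3714, -0.9937]

[0.9884, -0.9414, -0.3714, -0.9937]


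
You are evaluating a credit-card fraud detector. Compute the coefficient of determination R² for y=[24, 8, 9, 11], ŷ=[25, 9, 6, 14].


ȳ = 13
SS_res = Σ(y-ŷ)² = 20
SS_tot = Σ(y-ȳ)² = 166
R² = 1 - SS_res/SS_tot = 1 - 0.1205 = 0.8795

0.8795


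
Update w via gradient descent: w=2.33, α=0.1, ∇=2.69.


w_new = w - α·∇
= 2.33 - 0.1·2.69
= 2.33 - 0.269
= 2.061

2.061


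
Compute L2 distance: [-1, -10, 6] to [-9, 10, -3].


d = √((-1+ 9)² + (-10-10)² + (6+ 3)²)
  = √(64 + 400 + 81)
  = √545 = 23.3452

23.3452


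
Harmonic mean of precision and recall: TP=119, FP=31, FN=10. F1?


Precision = 119/150 = 0.7933
Recall = 119/129 = 0.9225
F1 = 2·P·R/(P+R) = 2·TP/(2·TP+FP+FN) = 238/(238+31+10) = 238/279 = 0.853

0.853


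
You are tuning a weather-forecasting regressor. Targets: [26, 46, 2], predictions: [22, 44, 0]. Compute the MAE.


Absolute errors: |26-22|=4, |46-44|=2, |2-0|=2
Sum = 8
MAE = 8/3 = 8/3

8/3


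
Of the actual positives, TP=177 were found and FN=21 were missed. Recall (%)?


Recall = TP/(TP+FN)
= 177/(177+21)
= 177/198 = 89.39%

89.39%


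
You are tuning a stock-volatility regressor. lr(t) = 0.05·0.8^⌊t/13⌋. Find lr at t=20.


n_drops = ⌊20/13⌋ = 1
lr = 0.05·0.8^1 = 0.05·0.8 = 0.04

0.04


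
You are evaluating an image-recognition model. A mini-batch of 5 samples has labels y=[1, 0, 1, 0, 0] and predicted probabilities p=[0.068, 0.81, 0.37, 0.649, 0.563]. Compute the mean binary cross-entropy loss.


L[0] = -ln(0.068) = 2.6882
L[1] = -ln(1-0.81) = -ln(0.19) = 1.6607
L[2] = -ln(0.37) = 0.9943
L[3] = -ln(1-0.649) = -ln(0.351) = 1.047
L[4] = -ln(1-0.563) = -ln(0.437) = 0.8278
mean = (2.6882 + 1.6607 + 0.9943 + 1.047 + 0.8278)/5 = 1.4436

1.4436


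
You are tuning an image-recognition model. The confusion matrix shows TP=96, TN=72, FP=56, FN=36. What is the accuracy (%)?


Accuracy = (TP+TN)/(TP+TN+FP+FN)
= (96+72)/(260)
= 168/260 = 64.62%

64.62%


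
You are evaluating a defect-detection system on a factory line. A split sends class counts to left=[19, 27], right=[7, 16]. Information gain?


Parent = [26, 43], H_parent = 0.9558
H_left = 0.9781 (n=46), H_right = 0.8865 (n=23)
H_children = (46/69)·0.9781 + (23/69)·0.8865 = 0.9476
IG = 0.9558 - 0.9476 = 0.0082

0.0082


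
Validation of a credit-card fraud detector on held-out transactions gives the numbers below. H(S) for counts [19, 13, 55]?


Probabilities: [19/87, 13/87, 55/87] ≈ [0.2184, 0.1494, 0.6322]
H = -((19/87)·log₂(19/87) + (13/87)·log₂(13/87) + (55/87)·log₂(55/87))
  = 1.3074 bits

1.3074 bits


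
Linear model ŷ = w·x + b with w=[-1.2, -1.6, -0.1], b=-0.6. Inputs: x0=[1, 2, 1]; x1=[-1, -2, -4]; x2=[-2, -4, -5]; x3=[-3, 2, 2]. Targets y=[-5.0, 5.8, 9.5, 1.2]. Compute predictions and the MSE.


ŷ0 = (-1.2)·(1) + (-1.6)·(2) + (-0.1)·(1) - 0.6 = -5.1
ŷ1 = (-1.2)·(-1) + (-1.6)·(-2) + (-0.1)·(-4) - 0.6 = 4.2
ŷ2 = (-1.2)·(-2) + (-1.6)·(-4) + (-0.1)·(-5) - 0.6 = 8.7
ŷ3 = (-1.2)·(-3) + (-1.6)·(2) + (-0.1)·(2) - 0.6 = -0.4
errors² = [0.01, 2.56, 0.64, 2.56]
MSE = 5.7700/4 = 1.4425

1.4425


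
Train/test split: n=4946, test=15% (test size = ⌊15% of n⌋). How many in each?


Test = ⌊4946·15/100⌋ = 741
Train = 4946 - 741 = 4205

Train: 4205, Test: 741


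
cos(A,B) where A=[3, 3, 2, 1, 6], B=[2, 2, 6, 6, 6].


A·B = 3·2 + 3·2 + 2·6 + 1·6 + 6·6 = 66
‖A‖ = √59 = 7.6811, ‖B‖ = √116 = 10.7703
cos = 66/(√59·√116) = 66/√6844 = 0.7978

0.7978


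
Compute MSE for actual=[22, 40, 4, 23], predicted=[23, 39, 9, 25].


Squared errors: (22-23)²=1, (40-39)²=1, (4-9)²=25, (23-25)²=4
Sum = 31
MSE = 31/4 = 31/4

31/4


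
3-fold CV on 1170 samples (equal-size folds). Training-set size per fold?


Fold size = 1170/3 = 390
Training per fold = 1170 - 390 = 780

780


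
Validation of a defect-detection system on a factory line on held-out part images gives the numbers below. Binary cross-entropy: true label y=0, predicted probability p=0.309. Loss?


BCE = -[y·ln(p) + (1-y)·ln(1-p)]
= -0 - 1·ln(1-0.309)
= -ln(0.691) = 0.3696

0.3696


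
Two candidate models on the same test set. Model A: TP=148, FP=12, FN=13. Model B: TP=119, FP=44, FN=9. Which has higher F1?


Model A: P=148/160=0.925, R=148/161=0.9193, F1=2PR/(P+R)=2TP/(2TP+FP+FN)=296/321=0.9221
Model B: P=119/163=0.7301, R=119/128=0.9297, F1=2PR/(P+R)=2TP/(2TP+FP+FN)=238/291=0.8179
0.9221 > 0.8179 → Model A

Model A


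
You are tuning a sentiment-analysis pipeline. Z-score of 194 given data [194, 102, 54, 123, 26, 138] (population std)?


μ = 106.1667, σ = 55.0406
z = (194 - 106.1667)/55.0406 = 1.5958

1.5958


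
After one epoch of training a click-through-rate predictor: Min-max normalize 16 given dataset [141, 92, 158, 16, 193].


min=16, max=193
(16-16)/(193-16) = 0/177 = 0.0

0.0


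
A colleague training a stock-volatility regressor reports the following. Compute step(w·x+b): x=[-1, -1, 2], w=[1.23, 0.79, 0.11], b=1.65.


z = (-1)·(1.23) + (-1)·(0.79) + (2)·(0.11) + 1.65
  = -0.15
step(z) = 0 (z<0)

0


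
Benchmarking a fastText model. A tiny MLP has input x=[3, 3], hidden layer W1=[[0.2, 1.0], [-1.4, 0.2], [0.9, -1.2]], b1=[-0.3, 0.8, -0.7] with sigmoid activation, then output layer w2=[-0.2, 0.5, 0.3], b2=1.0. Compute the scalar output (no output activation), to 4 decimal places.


z1[0] = (0.2)·(3) + (1.0)·(3) - 0.3 = 3.3
z1[1] = (-1.4)·(3) + (0.2)·(3) + 0.8 = -2.8
z1[2] = (0.9)·(3) + (-1.2)·(3) - 0.7 = -1.6
h = sigmoid(z1) = [0.9644, 0.0573, 0.168]
output = (-0.2)·(0.9644) + (0.5)·(0.0573) + (0.3)·(0.168) + 1.0 = 0.8862

0.8862


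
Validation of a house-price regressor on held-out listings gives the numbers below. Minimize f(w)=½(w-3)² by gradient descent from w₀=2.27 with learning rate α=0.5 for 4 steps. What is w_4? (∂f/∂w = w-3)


step 1: grad = 2.27-3 = -0.73; w = 2.27 - 0.5·(-0.73) = 2.635
step 2: grad = 2.635-3 = -0.365; w = 2.635 - 0.5·(-0.365) = 2.8175
step 3: grad = 2.8175-3 = -0.1825; w = 2.8175 - 0.5·(-0.1825) = 2.90875
step 4: grad = 2.90875-3 = -0.09125; w = 2.90875 - 0.5·(-0.09125) = 2.954375

2.954375


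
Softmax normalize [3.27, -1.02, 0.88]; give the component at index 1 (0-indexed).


Exponentials: e^3.27=26.3113, e^-1.02=0.3606, e^0.88=2.4109
Sum = 29.0828
Softmax = [0.9047, 0.0124, 0.0829]
p[1] = 0.3606/29.0828 = 0.0124

0.0124


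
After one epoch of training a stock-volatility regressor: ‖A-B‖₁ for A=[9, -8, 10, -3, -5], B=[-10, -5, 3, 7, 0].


d = |9+ 10| + |-8+ 5| + |10-3| + |-3-7| + |-5-0|
  = 19 + 3 + 7 + 10 + 5
  = 44

44


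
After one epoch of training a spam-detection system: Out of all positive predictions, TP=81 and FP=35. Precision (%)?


Precision = TP/(TP+FP)
= 81/(81+35)
= 81/116 = 69.83%

69.83%


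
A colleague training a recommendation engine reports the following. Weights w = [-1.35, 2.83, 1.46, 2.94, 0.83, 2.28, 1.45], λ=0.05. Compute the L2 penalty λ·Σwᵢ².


‖w‖₂² = (-1.35)² + (2.83)² + (1.46)² + (2.94)² + (0.83)² + (2.28)² + (1.45)²
     = 1.8225 + 8.0089 + 2.1316 + 8.6436 + 0.6889 + 5.1984 + 2.1025
     = 28.5964
λ·‖w‖₂² = 0.05·28.5964 = 1.42982

1.42982


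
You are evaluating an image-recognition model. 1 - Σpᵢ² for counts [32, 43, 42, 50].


Probabilities: [32/167, 43/167, 42/167, 50/167] ≈ [0.1916, 0.2575, 0.2515, 0.2994]
Σpᵢ² = (1024 + 1849 + 1764 + 2500)/167² = 7137/27889
Gini = 1 - Σpᵢ² = 1 - 7137/27889 = 0.7441

0.7441


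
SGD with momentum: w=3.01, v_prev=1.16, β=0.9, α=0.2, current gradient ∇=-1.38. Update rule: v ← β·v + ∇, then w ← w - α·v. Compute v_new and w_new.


v_new = 0.9·1.16 - 1.38 = 1.044 - 1.38 = -0.336
w_new = 3.01 - 0.2·-0.336 = 3.01 + 0.0672 = 3.0772

v_new=-0.336, w_new=3.0772


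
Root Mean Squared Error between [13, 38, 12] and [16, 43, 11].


MSE = 35/3 = 11.6667
RMSE = √(35/3) = 3.4157

3.4157


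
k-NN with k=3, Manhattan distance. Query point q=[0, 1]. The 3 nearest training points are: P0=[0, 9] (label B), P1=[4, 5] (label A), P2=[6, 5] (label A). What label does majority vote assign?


d(q,P0) = 8  (label B)
d(q,P1) = 8  (label A)
d(q,P2) = 10  (label A)
Votes: A=2, B=1
Majority → A

A


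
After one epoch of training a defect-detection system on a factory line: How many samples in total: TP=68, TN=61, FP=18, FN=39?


Total = TP + TN + FP + FN
= 68 + 61 + 18 + 39
= 186
(Predicted positive: 86, predicted negative: 100)

186


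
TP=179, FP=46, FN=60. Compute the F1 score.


Precision = 179/225 = 0.7956
Recall = 179/239 = 0.749
F1 = 2·P·R/(P+R) = 2·TP/(2·TP+FP+FN) = 358/(358+46+60) = 358/464 = 0.7716

0.7716


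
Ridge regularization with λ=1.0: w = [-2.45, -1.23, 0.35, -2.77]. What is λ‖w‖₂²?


‖w‖₂² = (-2.45)² + (-1.23)² + (0.35)² + (-2.77)²
     = 6.0025 + 1.5129 + 0.1225 + 7.6729
     = 15.3108
λ·‖w‖₂² = 1.0·15.3108 = 15.3108

15.3108


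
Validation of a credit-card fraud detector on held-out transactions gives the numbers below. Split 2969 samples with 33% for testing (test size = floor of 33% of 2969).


Test = ⌊2969·33/100⌋ = 979
Train = 2969 - 979 = 1990

Train: 1990, Test: 979


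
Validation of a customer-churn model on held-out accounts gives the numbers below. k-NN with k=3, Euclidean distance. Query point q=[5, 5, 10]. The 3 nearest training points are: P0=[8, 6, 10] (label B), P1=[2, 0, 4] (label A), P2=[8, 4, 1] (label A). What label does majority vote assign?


d(q,P0) = 3.1623  (label B)
d(q,P1) = 8.3666  (label A)
d(q,P2) = 9.5394  (label A)
Votes: A=2, B=1
Majority → A

A


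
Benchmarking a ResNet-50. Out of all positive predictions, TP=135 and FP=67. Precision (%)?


Precision = TP/(TP+FP)
= 135/(135+67)
= 135/202 = 66.83%

66.83%


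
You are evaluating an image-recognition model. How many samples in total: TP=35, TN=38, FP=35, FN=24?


Total = TP + TN + FP + FN
= 35 + 38 + 35 + 24
= 132
(Predicted positive: 70, predicted negative: 62)

132


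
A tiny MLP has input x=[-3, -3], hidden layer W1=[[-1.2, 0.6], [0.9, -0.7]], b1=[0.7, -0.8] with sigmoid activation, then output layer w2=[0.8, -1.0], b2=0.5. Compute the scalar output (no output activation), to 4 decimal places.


z1[0] = (-1.2)·(-3) + (0.6)·(-3) + 0.7 = 2.5
z1[1] = (0.9)·(-3) + (-0.7)·(-3) - 0.8 = -1.4
h = sigmoid(z1) = [0.9241, 0.1978]
output = (0.8)·(0.9241) + (-1.0)·(0.1978) + 0.5 = 1.0415

1.0415


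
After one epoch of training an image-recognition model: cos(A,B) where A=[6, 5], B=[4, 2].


A·B = 6·4 + 5·2 = 34
‖A‖ = √61 = 7.8102, ‖B‖ = √20 = 4.4721
cos = 34/(√61·√20) = 34/√1220 = 0.9734

0.9734


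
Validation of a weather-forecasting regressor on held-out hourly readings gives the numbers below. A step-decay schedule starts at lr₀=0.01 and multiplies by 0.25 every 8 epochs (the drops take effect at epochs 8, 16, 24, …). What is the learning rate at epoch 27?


n_drops = ⌊27/8⌋ = 3
lr = 0.01·0.25^3 = 0.01·0.015625 = 0.00015625

0.00015625


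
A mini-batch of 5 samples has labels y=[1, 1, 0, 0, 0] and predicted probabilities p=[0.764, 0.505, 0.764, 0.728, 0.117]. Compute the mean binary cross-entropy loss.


L[0] = -ln(0.764) = 0.2692
L[1] = -ln(0.505) = 0.6832
L[2] = -ln(1-0.764) = -ln(0.236) = 1.4439
L[3] = -ln(1-0.728) = -ln(0.272) = 1.302
L[4] = -ln(1-0.117) = -ln(0.883) = 0.1244
mean = (0.2692 + 0.6832 + 1.4439 + 1.302 + 0.1244)/5 = 0.7645

0.7645


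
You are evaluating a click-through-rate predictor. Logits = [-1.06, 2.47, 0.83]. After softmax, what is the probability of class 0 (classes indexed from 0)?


Exponentials: e^-1.06=0.3465, e^2.47=11.8224, e^0.83=2.2933
Sum = 14.4622
Softmax = [0.024, 0.8175, 0.1586]
p[0] = 0.3465/14.4622 = 0.024

0.024


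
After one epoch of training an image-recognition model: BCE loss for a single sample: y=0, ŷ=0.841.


BCE = -[y·ln(p) + (1-y)·ln(1-p)]
= -0 - 1·ln(1-0.841)
= -ln(0.159) = 1.8389

1.8389


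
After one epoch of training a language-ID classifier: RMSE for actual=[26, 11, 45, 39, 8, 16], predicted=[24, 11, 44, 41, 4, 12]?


MSE = 41/6 = 6.8333
RMSE = √(41/6) = 2.6141

2.6141


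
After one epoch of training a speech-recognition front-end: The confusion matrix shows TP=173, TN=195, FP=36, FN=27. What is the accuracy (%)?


Accuracy = (TP+TN)/(TP+TN+FP+FN)
= (173+195)/(431)
= 368/431 = 85.38%

85.38%


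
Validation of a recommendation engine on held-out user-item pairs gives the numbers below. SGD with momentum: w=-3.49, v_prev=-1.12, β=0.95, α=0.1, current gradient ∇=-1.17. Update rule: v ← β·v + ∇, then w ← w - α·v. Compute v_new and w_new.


v_new = 0.95·-1.12 - 1.17 = -1.064 - 1.17 = -2.234
w_new = -3.49 - 0.1·-2.234 = -3.49 + 0.2234 = -3.2666

v_new=-2.234, w_new=-3.2666


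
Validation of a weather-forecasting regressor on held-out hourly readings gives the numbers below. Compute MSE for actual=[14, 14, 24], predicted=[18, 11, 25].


Squared errors: (14-18)²=16, (14-11)²=9, (24-25)²=1
Sum = 26
MSE = 26/3 = 26/3

26/3


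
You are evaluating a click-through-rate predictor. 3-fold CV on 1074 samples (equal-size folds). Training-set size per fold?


Fold size = 1074/3 = 358
Training per fold = 1074 - 358 = 716

716


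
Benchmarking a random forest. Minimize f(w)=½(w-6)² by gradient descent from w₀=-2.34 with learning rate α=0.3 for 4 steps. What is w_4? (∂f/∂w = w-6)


step 1: grad = -2.34-6 = -8.34; w = -2.34 - 0.3·(-8.34) = 0.162
step 2: grad = 0.162-6 = -5.838; w = 0.162 - 0.3·(-5.838) = 1.9134
step 3: grad = 1.9134-6 = -4.0866; w = 1.9134 - 0.3·(-4.0866) = 3.13938
step 4: grad = 3.13938-6 = -2.86062; w = 3.13938 - 0.3·(-2.86062) = 3.997566

3.997566


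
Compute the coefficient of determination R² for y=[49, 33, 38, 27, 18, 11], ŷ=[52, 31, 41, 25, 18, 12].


ȳ = 29.3333
SS_res = Σ(y-ŷ)² = 27
SS_tot = Σ(y-ȳ)² = 945.33
R² = 1 - SS_res/SS_tot = 1 - 0.0286 = 0.9714

0.9714


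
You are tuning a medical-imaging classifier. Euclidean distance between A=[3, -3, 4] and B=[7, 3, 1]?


d = √((3-7)² + (-3-3)² + (4-1)²)
  = √(16 + 36 + 9)
  = √61 = 7.8102

7.8102


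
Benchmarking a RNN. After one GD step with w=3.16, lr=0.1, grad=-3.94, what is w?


w_new = w - α·∇
= 3.16 - 0.1·-3.94
= 3.16 + 0.394
= 3.554

3.554


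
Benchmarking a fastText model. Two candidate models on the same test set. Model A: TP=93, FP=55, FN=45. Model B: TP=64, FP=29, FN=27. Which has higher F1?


Model A: P=93/148=0.6284, R=93/138=0.6739, F1=2PR/(P+R)=2TP/(2TP+FP+FN)=186/286=0.6503
Model B: P=64/93=0.6882, R=64/91=0.7033, F1=2PR/(P+R)=2TP/(2TP+FP+FN)=128/184=0.6957
0.6503 < 0.6957 → Model B

Model B


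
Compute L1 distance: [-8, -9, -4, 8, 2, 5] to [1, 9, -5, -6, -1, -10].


d = |-8-1| + |-9-9| + |-4+ 5| + |8+ 6| + |2+ 1| + |5+ 10|
  = 9 + 18 + 1 + 14 + 3 + 15
  = 60

60


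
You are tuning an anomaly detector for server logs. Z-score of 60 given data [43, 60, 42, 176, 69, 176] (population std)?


μ = 94.3333, σ = 58.4998
z = (60 - 94.3333)/58.4998 = -0.5869

-0.5869


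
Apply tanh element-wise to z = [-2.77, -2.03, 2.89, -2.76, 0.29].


tanh(-2.77) = -0.9922
tanh(-2.03) = -0.9661
tanh(2.89) = 0.9938
tanh(-2.76) = -0.992
tanh(0.29) = 0.2821
result = [-0.9922, -0.9661, 0.9938, -0.992, 0.2821]

[-0.9922, -0.9661, 0.9938, -0.992, 0.2821]


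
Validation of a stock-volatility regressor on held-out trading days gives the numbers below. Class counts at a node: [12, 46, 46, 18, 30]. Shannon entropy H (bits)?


Probabilities: [12/152, 46/152, 46/152, 18/152, 30/152] ≈ [0.0789, 0.3026, 0.3026, 0.1184, 0.1974]
H = -((12/152)·log₂(12/152) + (46/152)·log₂(46/152) + (46/152)·log₂(46/152) + (18/152)·log₂(18/152) + (30/152)·log₂(30/152))
  = 2.1594 bits

2.1594 bits


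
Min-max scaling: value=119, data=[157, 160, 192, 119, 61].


min=61, max=192
(119-61)/(192-61) = 58/131 = 0.4427

0.4427


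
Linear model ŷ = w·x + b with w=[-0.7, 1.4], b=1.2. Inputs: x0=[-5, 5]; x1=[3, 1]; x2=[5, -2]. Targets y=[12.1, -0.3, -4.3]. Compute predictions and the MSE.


ŷ0 = (-0.7)·(-5) + (1.4)·(5) + 1.2 = 11.7
ŷ1 = (-0.7)·(3) + (1.4)·(1) + 1.2 = 0.5
ŷ2 = (-0.7)·(5) + (1.4)·(-2) + 1.2 = -5.1
errors² = [0.16, 0.64, 0.64]
MSE = 1.4400/3 = 0.48

0.48


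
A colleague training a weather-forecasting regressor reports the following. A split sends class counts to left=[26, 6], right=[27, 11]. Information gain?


Parent = [53, 17], H_parent = 0.7998
H_left = 0.6962 (n=32), H_right = 0.868 (n=38)
H_children = (32/70)·0.6962 + (38/70)·0.868 = 0.7895
IG = 0.7998 - 0.7895 = 0.0103

0.0103


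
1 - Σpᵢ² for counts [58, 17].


Probabilities: [58/75, 17/75] ≈ [0.7733, 0.2267]
Σpᵢ² = (3364 + 289)/75² = 3653/5625
Gini = 1 - Σpᵢ² = 1 - 3653/5625 = 0.3506

0.3506


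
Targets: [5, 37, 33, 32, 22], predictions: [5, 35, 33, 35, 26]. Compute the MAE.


Absolute errors: |5-5|=0, |37-35|=2, |33-33|=0, |32-35|=3, |22-26|=4
Sum = 9
MAE = 9/5 = 9/5

9/5


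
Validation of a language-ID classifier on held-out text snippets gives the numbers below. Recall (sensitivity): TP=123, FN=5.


Recall = TP/(TP+FN)
= 123/(123+5)
= 123/128 = 96.09%

96.09%


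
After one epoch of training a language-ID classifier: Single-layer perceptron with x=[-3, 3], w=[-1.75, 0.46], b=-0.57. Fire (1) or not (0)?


z = (-3)·(-1.75) + (3)·(0.46) - 0.57
  = 6.06
step(z) = 1 (z≥0)

1
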